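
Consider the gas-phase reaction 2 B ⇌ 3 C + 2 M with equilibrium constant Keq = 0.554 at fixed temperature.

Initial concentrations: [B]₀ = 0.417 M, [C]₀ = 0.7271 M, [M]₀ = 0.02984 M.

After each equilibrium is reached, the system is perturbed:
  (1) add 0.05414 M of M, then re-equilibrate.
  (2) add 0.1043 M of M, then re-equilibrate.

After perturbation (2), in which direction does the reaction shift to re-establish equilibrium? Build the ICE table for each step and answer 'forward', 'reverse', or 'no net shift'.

Direction: reverse

Q₀ = 0.001968 vs Keq = 0.554 ⇒ Q<K, forward
Step 1:
                    B           C           M
  Initial       0.417      0.7271     0.02984
  Change       -0.165      0.2476       0.165
  Equil         0.252      0.9747      0.1949
  solve Keq expr → x = 0.08252; check Q = 0.554
Then add 0.05414 M of M.
Step 2:
                    B           C           M
  Initial       0.252      0.9747       0.249
  Change      0.02365    -0.03548    -0.02365
  Equil        0.2756      0.9392      0.2254
  solve Keq expr → x = -0.01183; check Q = 0.554
Then add 0.1043 M of M.
Step 3:
                    B           C           M
  Initial      0.2756      0.9392      0.3297
  Change      0.04179    -0.06269    -0.04179
  Equil        0.3174      0.8765      0.2879
  solve Keq expr → x = -0.0209; check Q = 0.554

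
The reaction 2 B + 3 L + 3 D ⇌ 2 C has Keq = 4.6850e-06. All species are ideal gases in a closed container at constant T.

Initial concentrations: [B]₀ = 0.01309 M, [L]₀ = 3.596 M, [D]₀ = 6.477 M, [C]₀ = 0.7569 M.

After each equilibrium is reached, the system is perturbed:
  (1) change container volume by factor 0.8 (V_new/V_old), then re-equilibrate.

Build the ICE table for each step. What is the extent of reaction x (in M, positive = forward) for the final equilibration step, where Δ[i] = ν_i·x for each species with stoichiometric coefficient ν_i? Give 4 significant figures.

x = 0.06333 M

Q₀ = 0.2646 vs Keq = 4.6850e-06 ⇒ Q>K, reverse
Step 1:
                  B         L         D         C
  Initial   0.01309     3.596     6.477    0.7569
  Change     0.5394    0.8091    0.8091   -0.5394
  Equil      0.5525     4.405     7.286    0.2175
  solve Keq expr → x = -0.2697; check Q = 4.6850e-06
Then change container volume by factor 0.8 (V_new/V_old).
Step 2:
                  B         L         D         C
  Initial    0.6907     5.506     9.108    0.2718
  Change    -0.1267     -0.19     -0.19    0.1267
  Equil       0.564     5.316     8.918    0.3985
  solve Keq expr → x = 0.06333; check Q = 4.6850e-06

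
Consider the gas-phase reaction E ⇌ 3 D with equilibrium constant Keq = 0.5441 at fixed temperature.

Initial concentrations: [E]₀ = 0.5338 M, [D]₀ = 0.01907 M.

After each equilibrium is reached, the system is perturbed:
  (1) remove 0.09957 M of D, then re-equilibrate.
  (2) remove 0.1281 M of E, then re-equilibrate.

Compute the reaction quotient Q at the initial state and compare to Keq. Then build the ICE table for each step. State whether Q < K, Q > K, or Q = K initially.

Q₀ = 1.2992e-05 vs Keq = 0.5441 ⇒ Q<K, forward
Step 1:
                    E           D
  I            0.5338     0.01907
  C           -0.1852      0.5555
  E            0.3486      0.5746
  solve Keq expr → x = 0.1852; check Q = 0.5441
Then remove 0.09957 M of D.
Step 2:
                    E           D
  I            0.3486       0.475
  C          -0.02793      0.0838
  E            0.3207      0.5588
  solve Keq expr → x = 0.02793; check Q = 0.5441
Then remove 0.1281 M of E.
Step 3:
                    E           D
  I            0.1926      0.5588
  C           0.02307    -0.06922
  E            0.2157      0.4896
  solve Keq expr → x = -0.02307; check Q = 0.5441

Q₀ = 1.2992e-05; Q < K (proceeds forward)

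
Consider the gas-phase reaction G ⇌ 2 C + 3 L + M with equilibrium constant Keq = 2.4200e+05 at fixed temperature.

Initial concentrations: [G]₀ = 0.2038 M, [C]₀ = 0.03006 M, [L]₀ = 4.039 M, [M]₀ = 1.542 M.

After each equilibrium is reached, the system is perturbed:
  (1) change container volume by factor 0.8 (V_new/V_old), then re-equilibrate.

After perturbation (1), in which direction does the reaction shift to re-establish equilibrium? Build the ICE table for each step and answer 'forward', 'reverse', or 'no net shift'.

Q₀ = 0.4505 vs Keq = 2.4200e+05 ⇒ Q<K, forward
Step 1:
                  G         C         L         M
  init       0.2038   0.03006     4.039     1.542
  Δ         -0.2037    0.4073     0.611    0.2037
  eq      1.3875e-04    0.4374      4.65     1.746
  solve Keq expr → x = 0.2037; check Q = 2.4200e+05
Then change container volume by factor 0.8 (V_new/V_old).
Step 2:
                  G         C         L         M
  init    1.7343e-04    0.5467     5.812     2.182
  Δ       3.5410e-04 -7.0819e-04 -0.001062 -3.5410e-04
  eq      5.2753e-04     0.546     5.811     2.182
  solve Keq expr → x = -3.5410e-04; check Q = 2.4200e+05

Direction: reverse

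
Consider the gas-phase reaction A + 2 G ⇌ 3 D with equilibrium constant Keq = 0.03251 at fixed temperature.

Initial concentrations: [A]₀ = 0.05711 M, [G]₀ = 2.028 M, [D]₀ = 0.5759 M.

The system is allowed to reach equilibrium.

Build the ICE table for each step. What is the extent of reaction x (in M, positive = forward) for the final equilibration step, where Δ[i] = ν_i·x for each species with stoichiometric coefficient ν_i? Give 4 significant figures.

Q₀ = 0.8132 vs Keq = 0.03251 ⇒ Q>K, reverse
Step 1:
                  A         G         D
  Initial   0.05711     2.028    0.5759
  Change     0.0953    0.1906   -0.2859
  Equil      0.1524     2.219      0.29
  solve Keq expr → x = -0.0953; check Q = 0.03251

x = -0.0953 M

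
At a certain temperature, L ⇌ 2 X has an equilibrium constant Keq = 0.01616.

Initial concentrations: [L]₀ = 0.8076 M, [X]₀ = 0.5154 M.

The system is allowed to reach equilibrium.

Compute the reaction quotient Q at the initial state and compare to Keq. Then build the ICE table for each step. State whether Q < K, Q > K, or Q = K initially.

Q₀ = 0.3289 vs Keq = 0.01616 ⇒ Q>K, reverse
Step 1:
                  L         X
  Initial    0.8076    0.5154
  Change     0.1941   -0.3882
  Equil       1.002    0.1272
  solve Keq expr → x = -0.1941; check Q = 0.01616

Q₀ = 0.3289; Q > K (proceeds reverse)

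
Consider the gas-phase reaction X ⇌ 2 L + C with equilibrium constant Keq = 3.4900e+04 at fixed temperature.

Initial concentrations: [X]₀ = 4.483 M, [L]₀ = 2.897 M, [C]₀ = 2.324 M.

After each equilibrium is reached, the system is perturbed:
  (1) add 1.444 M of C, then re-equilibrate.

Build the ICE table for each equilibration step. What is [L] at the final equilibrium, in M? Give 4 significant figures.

[L]_eq = 11.8 M

Q₀ = 4.351 vs Keq = 3.4900e+04 ⇒ Q<K, forward
Step 1:
                   X          L          C
  I            4.483      2.897      2.324
  C           -4.456      8.912      4.456
  E          0.02709      11.81       6.78
  solve Keq expr → x = 4.456; check Q = 3.4900e+04
Then add 1.444 M of C.
Step 2:
                   X          L          C
  I          0.02709      11.81      8.224
  C         0.005684   -0.01137  -0.005684
  E          0.03277       11.8      8.218
  solve Keq expr → x = -0.005684; check Q = 3.4900e+04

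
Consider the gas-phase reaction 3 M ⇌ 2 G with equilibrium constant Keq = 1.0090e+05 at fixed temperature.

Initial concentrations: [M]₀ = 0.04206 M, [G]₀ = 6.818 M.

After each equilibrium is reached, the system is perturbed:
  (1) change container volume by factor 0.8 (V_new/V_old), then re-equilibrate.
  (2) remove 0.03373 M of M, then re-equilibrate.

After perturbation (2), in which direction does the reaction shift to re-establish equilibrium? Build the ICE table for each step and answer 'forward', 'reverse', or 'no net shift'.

Direction: reverse

Q₀ = 6.2475e+05 vs Keq = 1.0090e+05 ⇒ Q>K, reverse
Step 1:
                  M         G
  I         0.04206     6.818
  C           0.035  -0.02333
  E         0.07706     6.795
  solve Keq expr → x = -0.01167; check Q = 1.0090e+05
Then change container volume by factor 0.8 (V_new/V_old).
Step 2:
                  M         G
  I         0.09632     8.493
  C       -0.006872  0.004582
  E         0.08945     8.498
  solve Keq expr → x = 0.002291; check Q = 1.0090e+05
Then remove 0.03373 M of M.
Step 3:
                  M         G
  I         0.05572     8.498
  C         0.03357  -0.02238
  E         0.08929     8.476
  solve Keq expr → x = -0.01119; check Q = 1.0090e+05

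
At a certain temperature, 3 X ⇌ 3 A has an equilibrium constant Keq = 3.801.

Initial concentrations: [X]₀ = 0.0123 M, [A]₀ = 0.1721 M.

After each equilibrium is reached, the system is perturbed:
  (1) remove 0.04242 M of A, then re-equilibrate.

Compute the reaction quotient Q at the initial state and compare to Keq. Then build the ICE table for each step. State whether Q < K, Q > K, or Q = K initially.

Q₀ = 2739 vs Keq = 3.801 ⇒ Q>K, reverse
Step 1:
                    X           A
  Initial      0.0123      0.1721
  Change      0.05971    -0.05971
  Equil       0.07201      0.1124
  solve Keq expr → x = -0.0199; check Q = 3.801
Then remove 0.04242 M of A.
Step 2:
                    X           A
  Initial     0.07201     0.06997
  Change     -0.01657     0.01657
  Equil       0.05545     0.08653
  solve Keq expr → x = 0.005522; check Q = 3.801

Q₀ = 2739; Q > K (proceeds reverse)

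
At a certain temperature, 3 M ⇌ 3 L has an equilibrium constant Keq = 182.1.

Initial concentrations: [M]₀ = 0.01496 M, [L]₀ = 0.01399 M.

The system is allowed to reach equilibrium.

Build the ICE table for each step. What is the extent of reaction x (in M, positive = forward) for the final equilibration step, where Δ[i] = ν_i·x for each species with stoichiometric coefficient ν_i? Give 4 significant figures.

x = 0.003539 M

Q₀ = 0.8178 vs Keq = 182.1 ⇒ Q<K, forward
Step 1:
                   M          L
  I          0.01496    0.01399
  C         -0.01062    0.01062
  E         0.004342    0.02461
  solve Keq expr → x = 0.003539; check Q = 182.1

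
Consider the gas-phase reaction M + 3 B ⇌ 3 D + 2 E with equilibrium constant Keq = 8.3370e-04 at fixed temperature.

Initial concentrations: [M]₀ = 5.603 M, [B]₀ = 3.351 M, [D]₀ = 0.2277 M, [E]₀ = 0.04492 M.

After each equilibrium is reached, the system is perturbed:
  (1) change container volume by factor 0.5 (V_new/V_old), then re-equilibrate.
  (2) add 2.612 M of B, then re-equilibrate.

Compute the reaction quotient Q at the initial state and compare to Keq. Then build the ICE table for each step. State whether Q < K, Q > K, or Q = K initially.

Q₀ = 1.1299e-07; Q < K (proceeds forward)

Q₀ = 1.1299e-07 vs Keq = 8.3370e-04 ⇒ Q<K, forward
Step 1:
                  M         B         D         E
  I           5.603     3.351    0.2277   0.04492
  C         -0.1924   -0.5772    0.5772    0.3848
  E           5.411     2.774    0.8049    0.4297
  solve Keq expr → x = 0.1924; check Q = 8.3370e-04
Then change container volume by factor 0.5 (V_new/V_old).
Step 2:
                  M         B         D         E
  I           10.82     5.548      1.61    0.8594
  C         0.05514    0.1654   -0.1654   -0.1103
  E           10.88     5.713     1.444    0.7491
  solve Keq expr → x = -0.05514; check Q = 8.3370e-04
Then add 2.612 M of B.
Step 3:
                  M         B         D         E
  I           10.88     8.325     1.444    0.7491
  C        -0.09724   -0.2917    0.2917    0.1945
  E           10.78     8.033     1.736    0.9436
  solve Keq expr → x = 0.09724; check Q = 8.3370e-04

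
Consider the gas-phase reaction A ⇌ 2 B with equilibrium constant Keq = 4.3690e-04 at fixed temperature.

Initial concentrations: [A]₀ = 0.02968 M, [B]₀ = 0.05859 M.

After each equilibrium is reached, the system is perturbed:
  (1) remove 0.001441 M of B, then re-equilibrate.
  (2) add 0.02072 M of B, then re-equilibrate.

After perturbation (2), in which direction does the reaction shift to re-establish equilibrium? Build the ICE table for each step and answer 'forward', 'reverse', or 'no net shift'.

Direction: reverse

Q₀ = 0.1157 vs Keq = 4.3690e-04 ⇒ Q>K, reverse
Step 1:
                  A         B
  Initial   0.02968   0.05859
  Change    0.02681  -0.05362
  Equil     0.05649  0.004968
  solve Keq expr → x = -0.02681; check Q = 4.3690e-04
Then remove 0.001441 M of B.
Step 2:
                  A         B
  Initial   0.05649  0.003527
  Change  -7.0495e-04   0.00141
  Equil     0.05579  0.004937
  solve Keq expr → x = 7.0495e-04; check Q = 4.3690e-04
Then add 0.02072 M of B.
Step 3:
                  A         B
  Initial   0.05579   0.02566
  Change    0.01014  -0.02029
  Equil     0.06593  0.005367
  solve Keq expr → x = -0.01014; check Q = 4.3690e-04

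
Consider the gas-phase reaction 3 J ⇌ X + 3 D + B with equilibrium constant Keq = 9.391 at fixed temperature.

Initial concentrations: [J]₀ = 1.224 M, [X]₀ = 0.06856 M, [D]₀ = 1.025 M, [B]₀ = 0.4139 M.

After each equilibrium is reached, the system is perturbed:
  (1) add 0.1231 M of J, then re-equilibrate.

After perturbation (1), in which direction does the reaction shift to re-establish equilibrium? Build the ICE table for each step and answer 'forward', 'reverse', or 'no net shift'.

Direction: forward

Q₀ = 0.01666 vs Keq = 9.391 ⇒ Q<K, forward
Step 1:
                   J          X          D          B
  Initial      1.224    0.06856      1.025     0.4139
  Change     -0.7323     0.2441     0.7323     0.2441
  Equil       0.4917     0.3127      1.757      0.658
  solve Keq expr → x = 0.2441; check Q = 9.391
Then add 0.1231 M of J.
Step 2:
                   J          X          D          B
  Initial     0.6148     0.3127      1.757      0.658
  Change    -0.07965    0.02655    0.07965    0.02655
  Equil       0.5352     0.3392      1.837     0.6845
  solve Keq expr → x = 0.02655; check Q = 9.391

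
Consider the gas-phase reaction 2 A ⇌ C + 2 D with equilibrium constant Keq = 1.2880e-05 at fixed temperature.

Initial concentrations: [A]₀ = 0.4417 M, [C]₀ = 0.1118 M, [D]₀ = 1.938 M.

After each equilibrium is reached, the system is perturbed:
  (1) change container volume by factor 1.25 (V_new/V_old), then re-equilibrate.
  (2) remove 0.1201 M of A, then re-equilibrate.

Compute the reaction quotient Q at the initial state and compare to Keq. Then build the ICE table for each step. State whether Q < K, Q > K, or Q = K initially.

Q₀ = 2.152; Q > K (proceeds reverse)

Q₀ = 2.152 vs Keq = 1.2880e-05 ⇒ Q>K, reverse
Step 1:
                    A           C           D
  I            0.4417      0.1118       1.938
  C            0.2236     -0.1118     -0.2236
  E            0.6653  1.9396e-06       1.714
  solve Keq expr → x = -0.1118; check Q = 1.2880e-05
Then change container volume by factor 1.25 (V_new/V_old).
Step 2:
                    A           C           D
  I            0.5322  1.5517e-06       1.372
  C       -7.7584e-07  3.8792e-07  7.7584e-07
  E            0.5322  1.9396e-06       1.372
  solve Keq expr → x = 3.8792e-07; check Q = 1.2880e-05
Then remove 0.1201 M of A.
Step 3:
                    A           C           D
  I            0.4121  1.9396e-06       1.372
  C        1.5532e-06 -7.7658e-07 -1.5532e-06
  E            0.4121  1.1630e-06       1.372
  solve Keq expr → x = -7.7658e-07; check Q = 1.2880e-05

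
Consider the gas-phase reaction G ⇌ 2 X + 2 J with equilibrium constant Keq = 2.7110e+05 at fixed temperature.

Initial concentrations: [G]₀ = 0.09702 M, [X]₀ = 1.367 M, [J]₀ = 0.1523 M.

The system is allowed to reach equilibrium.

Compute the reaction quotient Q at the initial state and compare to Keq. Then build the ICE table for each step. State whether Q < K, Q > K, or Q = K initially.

Q₀ = 0.4468; Q < K (proceeds forward)

Q₀ = 0.4468 vs Keq = 2.7110e+05 ⇒ Q<K, forward
Step 1:
                    G           X           J
  Initial     0.09702       1.367      0.1523
  Change     -0.09702       0.194       0.194
  Equil    1.0782e-06       1.561      0.3463
  solve Keq expr → x = 0.09702; check Q = 2.7110e+05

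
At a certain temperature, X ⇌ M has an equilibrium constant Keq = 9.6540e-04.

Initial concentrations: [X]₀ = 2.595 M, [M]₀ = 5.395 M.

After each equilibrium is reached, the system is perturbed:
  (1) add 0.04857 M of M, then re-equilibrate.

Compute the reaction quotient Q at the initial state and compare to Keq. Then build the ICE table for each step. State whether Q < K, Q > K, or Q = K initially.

Q₀ = 2.079 vs Keq = 9.6540e-04 ⇒ Q>K, reverse
Step 1:
                  X         M
  I           2.595     5.395
  C           5.387    -5.387
  E           7.982  0.007706
  solve Keq expr → x = -5.387; check Q = 9.6540e-04
Then add 0.04857 M of M.
Step 2:
                  X         M
  I           7.982   0.05628
  C         0.04852  -0.04852
  E           8.031  0.007753
  solve Keq expr → x = -0.04852; check Q = 9.6540e-04

Q₀ = 2.079; Q > K (proceeds reverse)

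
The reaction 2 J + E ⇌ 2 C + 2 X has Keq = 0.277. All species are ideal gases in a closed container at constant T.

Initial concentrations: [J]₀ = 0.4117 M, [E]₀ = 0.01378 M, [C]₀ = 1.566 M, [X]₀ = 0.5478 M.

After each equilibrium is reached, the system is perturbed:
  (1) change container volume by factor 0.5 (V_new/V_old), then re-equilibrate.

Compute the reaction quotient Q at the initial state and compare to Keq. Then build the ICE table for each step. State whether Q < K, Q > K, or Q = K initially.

Q₀ = 315.1; Q > K (proceeds reverse)

Q₀ = 315.1 vs Keq = 0.277 ⇒ Q>K, reverse
Step 1:
                    J           E           C           X
  I            0.4117     0.01378       1.566      0.5478
  C             0.386       0.193      -0.386      -0.386
  E            0.7977      0.2068        1.18      0.1618
  solve Keq expr → x = -0.193; check Q = 0.277
Then change container volume by factor 0.5 (V_new/V_old).
Step 2:
                    J           E           C           X
  I             1.595      0.4136        2.36      0.3236
  C           0.06803     0.03402    -0.06803    -0.06803
  E             1.663      0.4476       2.292      0.2556
  solve Keq expr → x = -0.03402; check Q = 0.277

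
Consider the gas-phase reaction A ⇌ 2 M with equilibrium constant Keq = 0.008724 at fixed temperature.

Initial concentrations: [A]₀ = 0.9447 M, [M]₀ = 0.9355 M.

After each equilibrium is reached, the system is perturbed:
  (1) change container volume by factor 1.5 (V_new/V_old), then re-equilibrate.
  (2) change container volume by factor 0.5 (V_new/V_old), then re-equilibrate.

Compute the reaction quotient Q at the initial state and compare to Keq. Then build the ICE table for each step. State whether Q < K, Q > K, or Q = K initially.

Q₀ = 0.9264 vs Keq = 0.008724 ⇒ Q>K, reverse
Step 1:
                   A          M
  Initial     0.9447     0.9355
  Change      0.4133    -0.8267
  Equil        1.358     0.1088
  solve Keq expr → x = -0.4133; check Q = 0.008724
Then change container volume by factor 1.5 (V_new/V_old).
Step 2:
                   A          M
  Initial     0.9054    0.07256
  Change   -0.007958    0.01592
  Equil       0.8974    0.08848
  solve Keq expr → x = 0.007958; check Q = 0.008724
Then change container volume by factor 0.5 (V_new/V_old).
Step 3:
                   A          M
  Initial      1.795      0.177
  Change     0.02547   -0.05095
  Equil         1.82      0.126
  solve Keq expr → x = -0.02547; check Q = 0.008724

Q₀ = 0.9264; Q > K (proceeds reverse)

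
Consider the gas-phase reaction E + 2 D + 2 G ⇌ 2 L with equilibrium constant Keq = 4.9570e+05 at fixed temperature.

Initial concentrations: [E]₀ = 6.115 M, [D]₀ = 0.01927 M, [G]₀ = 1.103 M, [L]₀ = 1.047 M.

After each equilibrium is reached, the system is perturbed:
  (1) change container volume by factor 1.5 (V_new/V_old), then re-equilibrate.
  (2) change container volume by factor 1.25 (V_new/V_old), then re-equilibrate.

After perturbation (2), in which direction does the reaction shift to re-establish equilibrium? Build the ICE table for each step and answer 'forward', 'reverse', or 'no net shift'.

Q₀ = 396.8 vs Keq = 4.9570e+05 ⇒ Q<K, forward
Step 1:
                   E          D          G          L
  I            6.115    0.01927      1.103      1.047
  C        -0.009353   -0.01871   -0.01871    0.01871
  E            6.106 5.6496e-04      1.084      1.066
  solve Keq expr → x = 0.009353; check Q = 4.9570e+05
Then change container volume by factor 1.5 (V_new/V_old).
Step 2:
                   E          D          G          L
  I             4.07 3.7664e-04     0.7229     0.7105
  C       1.5733e-04 3.1467e-04 3.1467e-04 -3.1467e-04
  E            4.071 6.9131e-04     0.7232     0.7102
  solve Keq expr → x = -1.5733e-04; check Q = 4.9570e+05
Then change container volume by factor 1.25 (V_new/V_old).
Step 3:
                   E          D          G          L
  I            3.256 5.5304e-04     0.5785     0.5681
  C       1.0963e-04 2.1925e-04 2.1925e-04 -2.1925e-04
  E            3.257 7.7230e-04     0.5788     0.5679
  solve Keq expr → x = -1.0963e-04; check Q = 4.9570e+05

Direction: reverse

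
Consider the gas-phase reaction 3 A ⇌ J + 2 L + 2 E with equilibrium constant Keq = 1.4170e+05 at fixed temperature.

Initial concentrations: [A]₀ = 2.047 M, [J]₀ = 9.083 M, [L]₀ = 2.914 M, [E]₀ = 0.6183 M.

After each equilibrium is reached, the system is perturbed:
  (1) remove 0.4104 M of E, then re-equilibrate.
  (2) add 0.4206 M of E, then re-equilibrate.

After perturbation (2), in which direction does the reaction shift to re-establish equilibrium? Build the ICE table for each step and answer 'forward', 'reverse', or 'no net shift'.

Direction: reverse

Q₀ = 3.438 vs Keq = 1.4170e+05 ⇒ Q<K, forward
Step 1:
                  A         J         L         E
  Initial     2.047     9.083     2.914    0.6183
  Change     -1.886    0.6286     1.257     1.257
  Equil      0.1613     9.712     4.171     1.875
  solve Keq expr → x = 0.6286; check Q = 1.4170e+05
Then remove 0.4104 M of E.
Step 2:
                  A         J         L         E
  Initial    0.1613     9.712     4.171     1.465
  Change   -0.02315  0.007715   0.01543   0.01543
  Equil      0.1381     9.719     4.187      1.48
  solve Keq expr → x = 0.007715; check Q = 1.4170e+05
Then add 0.4206 M of E.
Step 3:
                  A         J         L         E
  Initial    0.1381     9.719     4.187     1.901
  Change     0.0237 -0.007899   -0.0158   -0.0158
  Equil      0.1618     9.711     4.171     1.885
  solve Keq expr → x = -0.007899; check Q = 1.4170e+05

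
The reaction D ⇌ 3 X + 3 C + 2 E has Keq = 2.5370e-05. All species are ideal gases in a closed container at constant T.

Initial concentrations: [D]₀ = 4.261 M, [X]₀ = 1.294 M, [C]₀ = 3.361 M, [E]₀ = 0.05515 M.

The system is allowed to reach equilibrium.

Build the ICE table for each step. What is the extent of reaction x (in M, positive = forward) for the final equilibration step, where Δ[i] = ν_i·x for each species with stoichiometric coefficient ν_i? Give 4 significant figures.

x = -0.02692 M

Q₀ = 0.05872 vs Keq = 2.5370e-05 ⇒ Q>K, reverse
Step 1:
                   D          X          C          E
  I            4.261      1.294      3.361    0.05515
  C          0.02692   -0.08075   -0.08075   -0.05384
  E            4.288      1.213       3.28   0.001314
  solve Keq expr → x = -0.02692; check Q = 2.5370e-05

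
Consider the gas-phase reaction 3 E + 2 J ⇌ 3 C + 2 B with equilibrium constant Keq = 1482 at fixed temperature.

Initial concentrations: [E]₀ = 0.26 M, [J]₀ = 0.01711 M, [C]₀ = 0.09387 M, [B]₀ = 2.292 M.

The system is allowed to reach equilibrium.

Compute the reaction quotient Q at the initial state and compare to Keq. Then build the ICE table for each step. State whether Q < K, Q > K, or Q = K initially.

Q₀ = 844.5; Q < K (proceeds forward)

Q₀ = 844.5 vs Keq = 1482 ⇒ Q<K, forward
Step 1:
                    E           J           C           B
  I              0.26     0.01711     0.09387       2.292
  C         -0.004364    -0.00291    0.004364     0.00291
  E            0.2556      0.0142     0.09823       2.295
  solve Keq expr → x = 0.001455; check Q = 1482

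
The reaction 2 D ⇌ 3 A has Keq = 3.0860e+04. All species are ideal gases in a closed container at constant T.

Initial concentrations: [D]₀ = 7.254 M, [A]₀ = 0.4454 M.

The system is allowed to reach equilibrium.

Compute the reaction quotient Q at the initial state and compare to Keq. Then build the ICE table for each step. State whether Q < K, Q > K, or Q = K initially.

Q₀ = 0.001679 vs Keq = 3.0860e+04 ⇒ Q<K, forward
Step 1:
                  D         A
  Initial     7.254    0.4454
  Change     -7.046     10.57
  Equil      0.2081     11.01
  solve Keq expr → x = 3.523; check Q = 3.0860e+04

Q₀ = 0.001679; Q < K (proceeds forward)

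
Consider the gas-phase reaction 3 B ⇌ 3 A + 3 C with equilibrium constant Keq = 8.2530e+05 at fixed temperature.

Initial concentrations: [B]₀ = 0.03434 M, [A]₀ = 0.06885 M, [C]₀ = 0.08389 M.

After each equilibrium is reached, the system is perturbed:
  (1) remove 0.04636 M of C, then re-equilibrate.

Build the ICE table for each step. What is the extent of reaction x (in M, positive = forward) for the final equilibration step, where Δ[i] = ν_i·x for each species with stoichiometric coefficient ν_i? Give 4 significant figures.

Q₀ = 0.004758 vs Keq = 8.2530e+05 ⇒ Q<K, forward
Step 1:
                   B          A          C
  Initial    0.03434    0.06885    0.08389
  Change    -0.03421    0.03421    0.03421
  Equil   1.2976e-04     0.1031     0.1181
  solve Keq expr → x = 0.0114; check Q = 8.2530e+05
Then remove 0.04636 M of C.
Step 2:
                   B          A          C
  Initial 1.2976e-04     0.1031    0.07174
  Change  -5.0842e-05 5.0842e-05 5.0842e-05
  Equil   7.8917e-05     0.1031    0.07179
  solve Keq expr → x = 1.6947e-05; check Q = 8.2530e+05

x = 1.6947e-05 M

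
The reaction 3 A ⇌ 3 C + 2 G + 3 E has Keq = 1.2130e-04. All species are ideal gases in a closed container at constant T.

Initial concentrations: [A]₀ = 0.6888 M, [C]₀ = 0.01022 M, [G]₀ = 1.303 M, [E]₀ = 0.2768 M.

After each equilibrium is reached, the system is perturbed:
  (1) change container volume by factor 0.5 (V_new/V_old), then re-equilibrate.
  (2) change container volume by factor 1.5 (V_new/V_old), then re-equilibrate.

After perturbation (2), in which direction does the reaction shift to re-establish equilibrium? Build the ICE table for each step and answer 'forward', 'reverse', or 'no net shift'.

Direction: forward

Q₀ = 1.1761e-07 vs Keq = 1.2130e-04 ⇒ Q<K, forward
Step 1:
                   A          C          G          E
  Initial     0.6888    0.01022      1.303     0.2768
  Change    -0.06417    0.06417    0.04278    0.06417
  Equil       0.6246    0.07439      1.346      0.341
  solve Keq expr → x = 0.02139; check Q = 1.2130e-04
Then change container volume by factor 0.5 (V_new/V_old).
Step 2:
                   A          C          G          E
  Initial      1.249     0.1488      2.692     0.6819
  Change     0.09003   -0.09003   -0.06002   -0.09003
  Equil        1.339    0.05876      2.632     0.5919
  solve Keq expr → x = -0.03001; check Q = 1.2130e-04
Then change container volume by factor 1.5 (V_new/V_old).
Step 3:
                   A          C          G          E
  Initial     0.8929    0.03917      1.754     0.3946
  Change    -0.02957    0.02957    0.01971    0.02957
  Equil       0.8633    0.06874      1.774     0.4242
  solve Keq expr → x = 0.009857; check Q = 1.2130e-04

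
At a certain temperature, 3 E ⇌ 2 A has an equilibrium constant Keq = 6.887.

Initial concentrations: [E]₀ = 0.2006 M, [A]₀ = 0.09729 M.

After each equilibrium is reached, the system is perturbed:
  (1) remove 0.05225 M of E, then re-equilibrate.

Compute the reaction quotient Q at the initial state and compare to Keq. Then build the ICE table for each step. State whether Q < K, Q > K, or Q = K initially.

Q₀ = 1.173; Q < K (proceeds forward)

Q₀ = 1.173 vs Keq = 6.887 ⇒ Q<K, forward
Step 1:
                    E           A
  Initial      0.2006     0.09729
  Change      -0.0605     0.04033
  Equil        0.1401      0.1376
  solve Keq expr → x = 0.02017; check Q = 6.887
Then remove 0.05225 M of E.
Step 2:
                    E           A
  Initial     0.08785      0.1376
  Change      0.03563    -0.02375
  Equil        0.1235      0.1139
  solve Keq expr → x = -0.01188; check Q = 6.887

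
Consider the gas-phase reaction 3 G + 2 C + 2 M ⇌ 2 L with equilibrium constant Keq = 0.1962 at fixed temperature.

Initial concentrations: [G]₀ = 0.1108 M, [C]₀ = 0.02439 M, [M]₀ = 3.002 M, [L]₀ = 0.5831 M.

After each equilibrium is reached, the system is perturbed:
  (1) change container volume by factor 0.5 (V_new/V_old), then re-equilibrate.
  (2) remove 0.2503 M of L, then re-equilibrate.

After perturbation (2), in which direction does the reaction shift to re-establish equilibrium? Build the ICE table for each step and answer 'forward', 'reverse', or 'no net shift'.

Direction: forward

Q₀ = 4.6625e+04 vs Keq = 0.1962 ⇒ Q>K, reverse
Step 1:
                    G           C           M           L
  Initial      0.1108     0.02439       3.002      0.5831
  Change       0.4986      0.3324      0.3324     -0.3324
  Equil        0.6094      0.3568       3.334      0.2507
  solve Keq expr → x = -0.1662; check Q = 0.1962
Then change container volume by factor 0.5 (V_new/V_old).
Step 2:
                    G           C           M           L
  Initial       1.219      0.7136       6.669      0.5014
  Change      -0.4458     -0.2972     -0.2972      0.2972
  Equil         0.773      0.4164       6.372      0.7986
  solve Keq expr → x = 0.1486; check Q = 0.1962
Then remove 0.2503 M of L.
Step 3:
                    G           C           M           L
  Initial       0.773      0.4164       6.372      0.5483
  Change     -0.07497    -0.04998    -0.04998     0.04998
  Equil         0.698      0.3664       6.322      0.5983
  solve Keq expr → x = 0.02499; check Q = 0.1962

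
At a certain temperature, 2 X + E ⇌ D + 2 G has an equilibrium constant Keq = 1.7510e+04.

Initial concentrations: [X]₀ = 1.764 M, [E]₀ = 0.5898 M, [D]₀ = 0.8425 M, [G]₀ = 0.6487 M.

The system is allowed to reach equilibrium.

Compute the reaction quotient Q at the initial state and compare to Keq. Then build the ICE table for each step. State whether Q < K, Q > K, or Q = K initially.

Q₀ = 0.1932 vs Keq = 1.7510e+04 ⇒ Q<K, forward
Step 1:
                   X          E          D          G
  Initial      1.764     0.5898     0.8425     0.6487
  Change      -1.178     -0.589      0.589      1.178
  Equil        0.586 7.9445e-04      1.432      1.827
  solve Keq expr → x = 0.589; check Q = 1.7510e+04

Q₀ = 0.1932; Q < K (proceeds forward)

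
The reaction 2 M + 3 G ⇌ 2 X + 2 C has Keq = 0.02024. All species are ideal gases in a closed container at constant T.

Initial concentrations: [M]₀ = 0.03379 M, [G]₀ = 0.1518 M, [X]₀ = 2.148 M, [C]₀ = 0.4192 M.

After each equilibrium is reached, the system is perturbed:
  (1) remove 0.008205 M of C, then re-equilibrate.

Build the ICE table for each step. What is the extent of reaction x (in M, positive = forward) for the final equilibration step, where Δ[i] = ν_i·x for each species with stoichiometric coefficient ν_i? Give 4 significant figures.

Q₀ = 2.0301e+05 vs Keq = 0.02024 ⇒ Q>K, reverse
Step 1:
                   M          G          X          C
  init       0.03379     0.1518      2.148     0.4192
  Δ           0.3966      0.595    -0.3966    -0.3966
  eq          0.4304     0.7468      1.751    0.02256
  solve Keq expr → x = -0.1983; check Q = 0.02024
Then remove 0.008205 M of C.
Step 2:
                   M          G          X          C
  init        0.4304     0.7468      1.751    0.01436
  Δ        -0.007252   -0.01088   0.007252   0.007252
  eq          0.4232     0.7359      1.759    0.02161
  solve Keq expr → x = 0.003626; check Q = 0.02024

x = 0.003626 M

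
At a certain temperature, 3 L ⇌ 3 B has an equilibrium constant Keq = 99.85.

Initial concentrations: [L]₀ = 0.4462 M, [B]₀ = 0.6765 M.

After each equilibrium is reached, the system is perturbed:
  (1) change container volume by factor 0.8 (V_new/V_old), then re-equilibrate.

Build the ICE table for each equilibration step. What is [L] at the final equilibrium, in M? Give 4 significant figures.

Q₀ = 3.485 vs Keq = 99.85 ⇒ Q<K, forward
Step 1:
                    L           B
  I            0.4462      0.6765
  C           -0.2471      0.2471
  E            0.1991      0.9236
  solve Keq expr → x = 0.08237; check Q = 99.85
Then change container volume by factor 0.8 (V_new/V_old).
Step 2:
                    L           B
  I            0.2489       1.155
  C                 0           0
  E            0.2489       1.155
  solve Keq expr → x = 0; check Q = 99.85

[L]_eq = 0.2489 M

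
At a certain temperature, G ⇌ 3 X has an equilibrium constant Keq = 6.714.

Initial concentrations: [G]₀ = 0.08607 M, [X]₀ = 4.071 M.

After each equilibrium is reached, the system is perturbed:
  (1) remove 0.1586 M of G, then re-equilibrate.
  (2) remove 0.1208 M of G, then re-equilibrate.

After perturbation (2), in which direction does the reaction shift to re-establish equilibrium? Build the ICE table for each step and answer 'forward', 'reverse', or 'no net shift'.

Q₀ = 783.9 vs Keq = 6.714 ⇒ Q>K, reverse
Step 1:
                  G         X
  Initial   0.08607     4.071
  Change     0.7618    -2.285
  Equil      0.8479     1.786
  solve Keq expr → x = -0.7618; check Q = 6.714
Then remove 0.1586 M of G.
Step 2:
                  G         X
  Initial    0.6893     1.786
  Change    0.03139  -0.09418
  Equil      0.7207     1.691
  solve Keq expr → x = -0.03139; check Q = 6.714
Then remove 0.1208 M of G.
Step 3:
                  G         X
  Initial    0.5999     1.691
  Change    0.02592  -0.07775
  Equil      0.6258     1.614
  solve Keq expr → x = -0.02592; check Q = 6.714

Direction: reverse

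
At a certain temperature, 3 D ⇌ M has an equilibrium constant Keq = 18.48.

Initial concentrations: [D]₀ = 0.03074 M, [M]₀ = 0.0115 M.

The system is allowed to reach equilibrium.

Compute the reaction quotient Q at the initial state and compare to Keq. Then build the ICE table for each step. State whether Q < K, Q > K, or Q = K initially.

Q₀ = 395.9; Q > K (proceeds reverse)

Q₀ = 395.9 vs Keq = 18.48 ⇒ Q>K, reverse
Step 1:
                    D           M
  init        0.03074      0.0115
  Δ           0.02493   -0.008311
  eq          0.05567    0.003189
  solve Keq expr → x = -0.008311; check Q = 18.48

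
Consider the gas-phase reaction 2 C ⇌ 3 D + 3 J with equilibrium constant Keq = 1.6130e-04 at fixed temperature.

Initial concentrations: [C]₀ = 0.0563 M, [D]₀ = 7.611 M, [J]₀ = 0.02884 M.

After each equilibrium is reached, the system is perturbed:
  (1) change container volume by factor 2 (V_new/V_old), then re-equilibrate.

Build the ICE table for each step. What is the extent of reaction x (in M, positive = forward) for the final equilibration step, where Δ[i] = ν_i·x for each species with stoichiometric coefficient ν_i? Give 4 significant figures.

x = 3.1626e-04 M

Q₀ = 3.337 vs Keq = 1.6130e-04 ⇒ Q>K, reverse
Step 1:
                  C         D         J
  Initial    0.0563     7.611   0.02884
  Change    0.01838  -0.02757  -0.02757
  Equil     0.07468     7.583  0.001273
  solve Keq expr → x = -0.009189; check Q = 1.6130e-04
Then change container volume by factor 2 (V_new/V_old).
Step 2:
                  C         D         J
  Initial   0.03734     3.792 6.3647e-04
  Change  -6.3252e-04 9.4877e-04 9.4877e-04
  Equil     0.03671     3.793  0.001585
  solve Keq expr → x = 3.1626e-04; check Q = 1.6130e-04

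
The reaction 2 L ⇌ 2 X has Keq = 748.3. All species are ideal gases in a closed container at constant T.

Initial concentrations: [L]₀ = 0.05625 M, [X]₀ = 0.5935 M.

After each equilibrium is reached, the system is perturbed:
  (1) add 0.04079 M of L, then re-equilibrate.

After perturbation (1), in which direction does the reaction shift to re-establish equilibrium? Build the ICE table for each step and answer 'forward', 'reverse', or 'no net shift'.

Q₀ = 111.3 vs Keq = 748.3 ⇒ Q<K, forward
Step 1:
                  L         X
  I         0.05625    0.5935
  C        -0.03334   0.03334
  E         0.02291    0.6268
  solve Keq expr → x = 0.01667; check Q = 748.3
Then add 0.04079 M of L.
Step 2:
                  L         X
  I          0.0637    0.6268
  C        -0.03935   0.03935
  E         0.02435    0.6662
  solve Keq expr → x = 0.01968; check Q = 748.3

Direction: forward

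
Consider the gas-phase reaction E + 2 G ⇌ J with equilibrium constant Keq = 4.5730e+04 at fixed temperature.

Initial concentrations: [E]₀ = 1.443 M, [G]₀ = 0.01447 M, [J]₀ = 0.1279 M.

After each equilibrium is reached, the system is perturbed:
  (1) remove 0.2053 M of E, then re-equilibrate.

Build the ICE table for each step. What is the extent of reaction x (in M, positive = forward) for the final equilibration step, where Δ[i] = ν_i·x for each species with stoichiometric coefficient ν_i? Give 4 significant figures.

Q₀ = 423.3 vs Keq = 4.5730e+04 ⇒ Q<K, forward
Step 1:
                   E          G          J
  init         1.443    0.01447     0.1279
  Δ         -0.00652   -0.01304    0.00652
  eq           1.436    0.00143     0.1344
  solve Keq expr → x = 0.00652; check Q = 4.5730e+04
Then remove 0.2053 M of E.
Step 2:
                   E          G          J
  init         1.231    0.00143     0.1344
  Δ       5.7153e-05 1.1431e-04 -5.7153e-05
  eq           1.231   0.001545     0.1344
  solve Keq expr → x = -5.7153e-05; check Q = 4.5730e+04

x = -5.7153e-05 M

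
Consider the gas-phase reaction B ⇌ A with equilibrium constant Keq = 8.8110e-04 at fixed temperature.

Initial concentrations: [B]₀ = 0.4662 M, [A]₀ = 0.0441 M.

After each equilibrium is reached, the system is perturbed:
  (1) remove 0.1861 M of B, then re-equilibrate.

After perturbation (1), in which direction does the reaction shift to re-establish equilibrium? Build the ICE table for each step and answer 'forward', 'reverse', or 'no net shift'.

Q₀ = 0.09459 vs Keq = 8.8110e-04 ⇒ Q>K, reverse
Step 1:
                  B         A
  init       0.4662    0.0441
  Δ         0.04365  -0.04365
  eq         0.5099 4.4923e-04
  solve Keq expr → x = -0.04365; check Q = 8.8110e-04
Then remove 0.1861 M of B.
Step 2:
                  B         A
  init       0.3238 4.4923e-04
  Δ       1.6383e-04 -1.6383e-04
  eq         0.3239 2.8540e-04
  solve Keq expr → x = -1.6383e-04; check Q = 8.8110e-04

Direction: reverse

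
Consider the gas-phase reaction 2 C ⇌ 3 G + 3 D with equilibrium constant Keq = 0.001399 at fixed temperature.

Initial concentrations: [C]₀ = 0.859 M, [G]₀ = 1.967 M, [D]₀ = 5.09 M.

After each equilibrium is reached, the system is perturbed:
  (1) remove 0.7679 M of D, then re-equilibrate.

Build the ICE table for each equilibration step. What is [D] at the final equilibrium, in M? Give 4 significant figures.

Q₀ = 1360 vs Keq = 0.001399 ⇒ Q>K, reverse
Step 1:
                  C         G         D
  Initial     0.859     1.967      5.09
  Change      1.273    -1.909    -1.909
  Equil       2.132   0.05823     3.181
  solve Keq expr → x = -0.6363; check Q = 0.001399
Then remove 0.7679 M of D.
Step 2:
                  C         G         D
  Initial     2.132   0.05823     2.413
  Change   -0.01179   0.01769   0.01769
  Equil        2.12   0.07592     2.431
  solve Keq expr → x = 0.005896; check Q = 0.001399

[D]_eq = 2.431 M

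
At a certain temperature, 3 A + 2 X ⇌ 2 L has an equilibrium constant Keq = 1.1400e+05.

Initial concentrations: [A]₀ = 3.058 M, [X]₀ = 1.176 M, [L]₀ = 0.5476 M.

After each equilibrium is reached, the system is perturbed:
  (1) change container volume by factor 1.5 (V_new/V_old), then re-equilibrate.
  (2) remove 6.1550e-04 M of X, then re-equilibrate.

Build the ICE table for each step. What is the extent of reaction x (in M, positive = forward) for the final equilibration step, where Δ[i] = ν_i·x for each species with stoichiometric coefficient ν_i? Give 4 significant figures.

Q₀ = 0.007582 vs Keq = 1.1400e+05 ⇒ Q<K, forward
Step 1:
                   A          X          L
  init         3.058      1.176     0.5476
  Δ           -1.759     -1.173      1.173
  eq           1.299   0.003441       1.72
  solve Keq expr → x = 0.5863; check Q = 1.1400e+05
Then change container volume by factor 1.5 (V_new/V_old).
Step 2:
                   A          X          L
  init        0.8661   0.002294      1.147
  Δ         0.002839   0.001893  -0.001893
  eq          0.8689   0.004186      1.145
  solve Keq expr → x = -9.4626e-04; check Q = 1.1400e+05
Then remove 6.1550e-04 M of X.
Step 3:
                   A          X          L
  init        0.8689   0.003571      1.145
  Δ       9.1008e-04 6.0672e-04 -6.0672e-04
  eq          0.8699   0.004177      1.144
  solve Keq expr → x = -3.0336e-04; check Q = 1.1400e+05

x = -3.0336e-04 M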